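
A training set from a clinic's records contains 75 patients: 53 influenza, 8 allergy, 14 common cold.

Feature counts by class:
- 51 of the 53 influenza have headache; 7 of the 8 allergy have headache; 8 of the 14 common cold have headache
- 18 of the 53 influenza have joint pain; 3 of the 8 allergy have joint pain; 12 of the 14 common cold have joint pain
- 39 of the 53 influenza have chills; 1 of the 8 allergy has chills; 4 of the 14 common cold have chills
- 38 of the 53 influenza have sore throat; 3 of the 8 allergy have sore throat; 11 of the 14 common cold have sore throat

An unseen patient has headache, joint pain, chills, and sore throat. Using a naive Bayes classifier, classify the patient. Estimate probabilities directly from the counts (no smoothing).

influenza

influenza: (53/75) × (51/53) × (18/53) × (39/53) × (38/53) ≈ 0.121843
allergy: (8/75) × (7/8) × (3/8) × (1/8) × (3/8) = 0.001640625
common cold: (14/75) × (8/14) × (12/14) × (4/14) × (11/14) ≈ 0.0205248
Highest score → influenza.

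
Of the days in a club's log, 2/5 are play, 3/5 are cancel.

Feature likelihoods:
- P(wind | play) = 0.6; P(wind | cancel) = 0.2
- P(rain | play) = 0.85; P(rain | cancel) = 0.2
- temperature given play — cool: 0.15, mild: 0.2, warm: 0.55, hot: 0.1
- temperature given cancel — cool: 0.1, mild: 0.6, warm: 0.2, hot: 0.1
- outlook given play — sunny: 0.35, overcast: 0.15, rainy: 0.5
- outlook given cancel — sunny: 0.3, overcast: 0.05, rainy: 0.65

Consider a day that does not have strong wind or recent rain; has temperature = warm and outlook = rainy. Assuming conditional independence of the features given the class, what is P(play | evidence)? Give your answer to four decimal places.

0.1168

play: 0.4 × (1−0.6) × (1−0.85) × 0.55 × 0.5 = 0.0066
cancel: 0.6 × (1−0.2) × (1−0.2) × 0.2 × 0.65 = 0.04992
P(play | x) = 0.0066 / 0.05652 ≈ 0.1168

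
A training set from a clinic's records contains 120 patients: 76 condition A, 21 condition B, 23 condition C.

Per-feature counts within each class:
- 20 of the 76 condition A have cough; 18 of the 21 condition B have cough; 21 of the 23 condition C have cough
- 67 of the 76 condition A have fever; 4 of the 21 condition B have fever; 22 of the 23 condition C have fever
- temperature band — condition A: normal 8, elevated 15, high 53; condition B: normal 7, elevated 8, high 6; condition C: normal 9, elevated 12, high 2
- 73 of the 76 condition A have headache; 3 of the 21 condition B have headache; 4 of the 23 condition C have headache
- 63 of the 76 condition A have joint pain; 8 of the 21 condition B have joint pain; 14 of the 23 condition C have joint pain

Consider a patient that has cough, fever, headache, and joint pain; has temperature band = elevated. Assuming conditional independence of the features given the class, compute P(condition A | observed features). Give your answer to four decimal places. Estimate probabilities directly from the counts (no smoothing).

0.7012

condition A: (76/120) × (20/76) × (67/76) × (15/76) × (73/76) × (63/76) ≈ 0.02309
condition B: (21/120) × (18/21) × (4/21) × (8/21) × (3/21) × (8/21) ≈ 0.000592346
condition C: (23/120) × (21/23) × (22/23) × (12/23) × (4/23) × (14/23) ≈ 0.00924525
P(condition A | x) = 0.02309 / 0.032927596 ≈ 0.7012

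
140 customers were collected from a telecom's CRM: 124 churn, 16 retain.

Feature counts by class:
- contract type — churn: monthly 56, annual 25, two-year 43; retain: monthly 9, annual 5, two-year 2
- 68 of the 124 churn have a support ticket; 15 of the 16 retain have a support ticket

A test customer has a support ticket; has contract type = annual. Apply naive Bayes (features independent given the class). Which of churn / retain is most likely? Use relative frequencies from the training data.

churn: (124/140) × (25/124) × (68/124) ≈ 0.0979263
retain: (16/140) × (5/16) × (15/16) ≈ 0.0334821
Highest score → churn.

churn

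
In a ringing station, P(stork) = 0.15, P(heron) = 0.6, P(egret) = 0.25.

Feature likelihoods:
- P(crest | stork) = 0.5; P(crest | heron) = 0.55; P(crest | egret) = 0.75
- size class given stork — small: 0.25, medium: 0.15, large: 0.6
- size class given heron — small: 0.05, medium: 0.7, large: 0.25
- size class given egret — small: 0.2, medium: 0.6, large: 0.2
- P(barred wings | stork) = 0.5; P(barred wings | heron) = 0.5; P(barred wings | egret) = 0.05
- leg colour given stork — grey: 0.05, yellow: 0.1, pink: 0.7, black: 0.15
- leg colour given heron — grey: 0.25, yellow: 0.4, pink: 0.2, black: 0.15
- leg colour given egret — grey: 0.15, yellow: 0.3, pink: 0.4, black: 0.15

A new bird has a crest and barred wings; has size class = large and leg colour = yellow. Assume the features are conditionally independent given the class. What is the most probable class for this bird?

heron

stork: 0.15 × 0.5 × 0.6 × 0.5 × 0.1 = 0.00225
heron: 0.6 × 0.55 × 0.25 × 0.5 × 0.4 = 0.0165
egret: 0.25 × 0.75 × 0.2 × 0.05 × 0.3 = 0.0005625
Highest score → heron.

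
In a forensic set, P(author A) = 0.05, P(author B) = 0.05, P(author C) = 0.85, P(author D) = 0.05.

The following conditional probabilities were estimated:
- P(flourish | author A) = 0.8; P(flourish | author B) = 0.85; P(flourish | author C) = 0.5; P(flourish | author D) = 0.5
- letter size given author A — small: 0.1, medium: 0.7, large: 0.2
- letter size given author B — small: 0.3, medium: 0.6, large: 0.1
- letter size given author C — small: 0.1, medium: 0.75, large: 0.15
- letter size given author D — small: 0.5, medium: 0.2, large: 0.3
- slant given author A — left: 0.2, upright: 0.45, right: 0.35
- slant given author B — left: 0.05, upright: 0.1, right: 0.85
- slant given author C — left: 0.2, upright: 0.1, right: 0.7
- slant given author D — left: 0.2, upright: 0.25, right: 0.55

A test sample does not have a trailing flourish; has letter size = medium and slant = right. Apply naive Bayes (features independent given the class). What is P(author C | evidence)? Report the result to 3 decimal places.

0.961

author A: 0.05 × (1−0.8) × 0.7 × 0.35 = 0.00245
author B: 0.05 × (1−0.85) × 0.6 × 0.85 = 0.003825
author C: 0.85 × (1−0.5) × 0.75 × 0.7 = 0.223125
author D: 0.05 × (1−0.5) × 0.2 × 0.55 = 0.00275
P(author C | x) = 0.223125 / 0.23215 ≈ 0.961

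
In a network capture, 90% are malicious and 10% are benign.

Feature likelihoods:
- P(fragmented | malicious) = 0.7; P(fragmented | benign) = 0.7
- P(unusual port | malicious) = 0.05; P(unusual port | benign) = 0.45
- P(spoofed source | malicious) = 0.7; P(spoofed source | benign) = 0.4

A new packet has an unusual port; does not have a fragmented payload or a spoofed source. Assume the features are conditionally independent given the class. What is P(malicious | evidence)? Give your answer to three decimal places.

0.333

malicious: 0.9 × (1−0.7) × 0.05 × (1−0.7) = 0.00405
benign: 0.1 × (1−0.7) × 0.45 × (1−0.4) = 0.0081
P(malicious | x) = 0.00405 / 0.01215 ≈ 0.333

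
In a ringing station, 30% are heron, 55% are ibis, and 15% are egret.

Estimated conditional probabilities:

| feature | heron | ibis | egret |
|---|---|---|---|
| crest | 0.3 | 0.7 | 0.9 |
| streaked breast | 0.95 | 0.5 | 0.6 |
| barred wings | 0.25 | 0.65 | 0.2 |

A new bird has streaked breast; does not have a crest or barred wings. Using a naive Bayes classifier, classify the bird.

heron: 0.3 × (1−0.3) × 0.95 × (1−0.25) = 0.149625
ibis: 0.55 × (1−0.7) × 0.5 × (1−0.65) = 0.028875
egret: 0.15 × (1−0.9) × 0.6 × (1−0.2) = 0.0072
Highest score → heron.

heron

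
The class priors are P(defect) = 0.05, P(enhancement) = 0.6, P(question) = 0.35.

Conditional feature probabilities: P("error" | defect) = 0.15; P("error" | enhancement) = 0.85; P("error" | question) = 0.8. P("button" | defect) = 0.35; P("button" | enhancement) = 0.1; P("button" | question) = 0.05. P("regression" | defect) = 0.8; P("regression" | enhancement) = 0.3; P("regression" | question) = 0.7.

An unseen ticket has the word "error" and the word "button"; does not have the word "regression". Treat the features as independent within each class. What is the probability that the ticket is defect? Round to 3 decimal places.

defect: 0.05 × 0.15 × 0.35 × (1−0.8) = 0.000525
enhancement: 0.6 × 0.85 × 0.1 × (1−0.3) = 0.0357
question: 0.35 × 0.8 × 0.05 × (1−0.7) = 0.0042
P(defect | x) = 0.000525 / 0.040425 ≈ 0.013

0.013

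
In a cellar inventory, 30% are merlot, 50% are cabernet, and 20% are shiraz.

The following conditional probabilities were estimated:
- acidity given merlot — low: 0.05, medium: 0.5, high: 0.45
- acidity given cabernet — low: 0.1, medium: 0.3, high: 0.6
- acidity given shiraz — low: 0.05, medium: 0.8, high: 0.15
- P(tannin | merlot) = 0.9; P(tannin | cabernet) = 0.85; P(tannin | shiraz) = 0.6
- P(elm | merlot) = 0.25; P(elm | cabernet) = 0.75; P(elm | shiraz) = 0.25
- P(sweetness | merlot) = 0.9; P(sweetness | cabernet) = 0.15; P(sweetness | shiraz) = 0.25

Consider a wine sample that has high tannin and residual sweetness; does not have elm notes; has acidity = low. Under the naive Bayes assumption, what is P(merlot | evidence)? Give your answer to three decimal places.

merlot: 0.3 × 0.05 × 0.9 × (1−0.25) × 0.9 = 0.0091125
cabernet: 0.5 × 0.1 × 0.85 × (1−0.75) × 0.15 = 0.00159375
shiraz: 0.2 × 0.05 × 0.6 × (1−0.25) × 0.25 = 0.001125
P(merlot | x) = 0.0091125 / 0.01183125 ≈ 0.770

0.770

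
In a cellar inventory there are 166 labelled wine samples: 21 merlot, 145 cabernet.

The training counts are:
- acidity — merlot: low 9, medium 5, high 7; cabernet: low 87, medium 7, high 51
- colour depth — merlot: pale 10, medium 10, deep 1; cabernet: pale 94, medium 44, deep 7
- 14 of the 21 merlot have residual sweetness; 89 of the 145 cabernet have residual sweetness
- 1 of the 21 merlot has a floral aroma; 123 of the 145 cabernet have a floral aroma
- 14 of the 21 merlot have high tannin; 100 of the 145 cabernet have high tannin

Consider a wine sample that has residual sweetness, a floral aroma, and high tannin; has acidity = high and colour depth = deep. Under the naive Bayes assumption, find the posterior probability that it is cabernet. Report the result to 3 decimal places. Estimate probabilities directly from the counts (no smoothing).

0.992

merlot: (21/166) × (7/21) × (1/21) × (14/21) × (1/21) × (14/21) ≈ 0.000042498
cabernet: (145/166) × (51/145) × (7/145) × (89/145) × (123/145) × (100/145) ≈ 0.00532578
P(cabernet | x) = 0.00532578 / 0.005368278 ≈ 0.992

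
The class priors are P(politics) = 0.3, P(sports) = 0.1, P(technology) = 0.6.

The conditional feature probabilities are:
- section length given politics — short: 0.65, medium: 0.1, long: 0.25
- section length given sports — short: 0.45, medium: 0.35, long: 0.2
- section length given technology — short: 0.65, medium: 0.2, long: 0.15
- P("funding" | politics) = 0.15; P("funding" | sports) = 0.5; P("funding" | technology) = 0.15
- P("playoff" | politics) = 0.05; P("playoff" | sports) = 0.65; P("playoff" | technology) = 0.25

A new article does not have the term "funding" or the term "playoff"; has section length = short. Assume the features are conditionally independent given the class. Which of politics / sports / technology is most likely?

politics: 0.3 × 0.65 × (1−0.15) × (1−0.05) = 0.1574625
sports: 0.1 × 0.45 × (1−0.5) × (1−0.65) = 0.007875
technology: 0.6 × 0.65 × (1−0.15) × (1−0.25) = 0.248625
Highest score → technology.

technology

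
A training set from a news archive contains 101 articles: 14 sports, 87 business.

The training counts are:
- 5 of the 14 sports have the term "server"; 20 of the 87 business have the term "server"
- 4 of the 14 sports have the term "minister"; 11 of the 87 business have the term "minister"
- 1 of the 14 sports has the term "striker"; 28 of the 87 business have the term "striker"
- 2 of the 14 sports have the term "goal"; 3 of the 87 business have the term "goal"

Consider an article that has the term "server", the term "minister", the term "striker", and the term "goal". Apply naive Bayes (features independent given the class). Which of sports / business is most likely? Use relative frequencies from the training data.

business

sports: (14/101) × (5/14) × (4/14) × (1/14) × (2/14) ≈ 0.000144329
business: (87/101) × (20/87) × (11/87) × (28/87) × (3/87) ≈ 0.000277858
Highest score → business.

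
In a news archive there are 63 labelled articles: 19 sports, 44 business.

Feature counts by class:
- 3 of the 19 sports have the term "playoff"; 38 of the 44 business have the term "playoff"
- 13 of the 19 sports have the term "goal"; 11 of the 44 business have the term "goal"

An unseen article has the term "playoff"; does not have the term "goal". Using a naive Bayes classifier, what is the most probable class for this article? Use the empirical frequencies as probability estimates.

sports: (19/63) × (3/19) × (6/19) ≈ 0.0150376
business: (44/63) × (38/44) × (33/44) ≈ 0.452381
Highest score → business.

business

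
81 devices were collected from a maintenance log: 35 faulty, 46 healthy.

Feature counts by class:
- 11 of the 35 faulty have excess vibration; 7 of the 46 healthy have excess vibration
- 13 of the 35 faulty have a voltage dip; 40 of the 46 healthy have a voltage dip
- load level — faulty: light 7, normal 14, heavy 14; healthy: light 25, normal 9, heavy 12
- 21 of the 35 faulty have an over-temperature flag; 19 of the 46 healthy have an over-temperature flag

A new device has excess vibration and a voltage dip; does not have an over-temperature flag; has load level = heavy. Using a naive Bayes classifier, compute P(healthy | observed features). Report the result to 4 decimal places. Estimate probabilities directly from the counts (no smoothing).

faulty: (35/81) × (11/35) × (13/35) × (14/35) × (14/35) ≈ 0.00807055
healthy: (46/81) × (7/46) × (40/46) × (12/46) × (27/46) ≈ 0.0115065
P(healthy | x) = 0.0115065 / 0.01957705 ≈ 0.5878

0.5878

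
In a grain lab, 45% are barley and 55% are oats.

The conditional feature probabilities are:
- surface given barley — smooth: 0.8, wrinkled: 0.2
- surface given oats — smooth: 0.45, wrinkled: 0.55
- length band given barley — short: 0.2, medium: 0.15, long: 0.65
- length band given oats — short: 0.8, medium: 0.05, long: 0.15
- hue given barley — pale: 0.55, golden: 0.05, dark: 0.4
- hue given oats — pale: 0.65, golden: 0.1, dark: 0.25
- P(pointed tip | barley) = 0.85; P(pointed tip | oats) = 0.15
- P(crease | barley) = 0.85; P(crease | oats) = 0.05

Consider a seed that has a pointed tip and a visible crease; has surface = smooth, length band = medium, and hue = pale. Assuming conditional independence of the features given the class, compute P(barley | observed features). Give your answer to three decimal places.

0.997

barley: 0.45 × 0.8 × 0.15 × 0.55 × 0.85 × 0.85 = 0.02145825
oats: 0.55 × 0.45 × 0.05 × 0.65 × 0.15 × 0.05 = 0.000060328125
P(barley | x) = 0.02145825 / 0.021518578125 ≈ 0.997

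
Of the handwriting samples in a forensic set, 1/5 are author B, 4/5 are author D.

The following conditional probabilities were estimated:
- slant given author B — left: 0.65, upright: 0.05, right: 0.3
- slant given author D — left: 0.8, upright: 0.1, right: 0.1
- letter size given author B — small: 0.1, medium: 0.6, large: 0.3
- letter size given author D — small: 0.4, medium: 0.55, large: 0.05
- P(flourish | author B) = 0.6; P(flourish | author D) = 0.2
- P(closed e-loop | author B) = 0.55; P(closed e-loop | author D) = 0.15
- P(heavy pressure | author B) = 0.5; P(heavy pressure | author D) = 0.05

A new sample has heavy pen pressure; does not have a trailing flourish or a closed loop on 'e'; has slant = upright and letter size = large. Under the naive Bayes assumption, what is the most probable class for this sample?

author B: 0.2 × 0.05 × 0.3 × (1−0.6) × (1−0.55) × 0.5 = 0.00027
author D: 0.8 × 0.1 × 0.05 × (1−0.2) × (1−0.15) × 0.05 = 0.000136
Highest score → author B.

author B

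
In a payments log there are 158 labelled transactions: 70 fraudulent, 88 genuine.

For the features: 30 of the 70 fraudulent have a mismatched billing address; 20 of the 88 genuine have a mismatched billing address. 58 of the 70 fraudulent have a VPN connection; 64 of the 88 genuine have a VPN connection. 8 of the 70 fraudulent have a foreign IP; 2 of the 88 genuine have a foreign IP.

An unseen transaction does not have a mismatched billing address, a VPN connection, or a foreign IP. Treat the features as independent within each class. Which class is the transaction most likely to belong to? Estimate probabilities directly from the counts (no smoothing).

fraudulent: (70/158) × (40/70) × (12/70) × (62/70) ≈ 0.0384397
genuine: (88/158) × (68/88) × (24/88) × (86/88) ≈ 0.114709
Highest score → genuine.

genuine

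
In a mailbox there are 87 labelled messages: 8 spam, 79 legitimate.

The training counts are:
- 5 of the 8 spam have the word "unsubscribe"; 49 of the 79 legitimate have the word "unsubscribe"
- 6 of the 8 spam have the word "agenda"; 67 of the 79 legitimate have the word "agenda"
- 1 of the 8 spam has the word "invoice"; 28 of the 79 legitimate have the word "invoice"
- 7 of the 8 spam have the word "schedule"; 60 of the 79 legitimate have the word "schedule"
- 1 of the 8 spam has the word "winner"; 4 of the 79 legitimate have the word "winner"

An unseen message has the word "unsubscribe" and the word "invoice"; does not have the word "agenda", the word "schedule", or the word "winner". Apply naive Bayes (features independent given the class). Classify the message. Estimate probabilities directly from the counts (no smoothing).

legitimate

spam: (8/87) × (5/8) × (2/8) × (1/8) × (1/8) × (7/8) ≈ 0.000196435
legitimate: (79/87) × (49/79) × (12/79) × (28/79) × (19/79) × (75/79) ≈ 0.00692345
Highest score → legitimate.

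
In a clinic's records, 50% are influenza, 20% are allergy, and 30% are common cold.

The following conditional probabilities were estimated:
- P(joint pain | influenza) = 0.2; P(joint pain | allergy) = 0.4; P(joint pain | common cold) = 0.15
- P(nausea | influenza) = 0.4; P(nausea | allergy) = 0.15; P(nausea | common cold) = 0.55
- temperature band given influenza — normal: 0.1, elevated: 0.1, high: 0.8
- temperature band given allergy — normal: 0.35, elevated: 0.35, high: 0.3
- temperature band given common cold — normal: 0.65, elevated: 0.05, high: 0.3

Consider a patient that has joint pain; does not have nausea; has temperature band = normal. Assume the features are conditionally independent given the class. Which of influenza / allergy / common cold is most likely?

allergy

influenza: 0.5 × 0.2 × (1−0.4) × 0.1 = 0.006
allergy: 0.2 × 0.4 × (1−0.15) × 0.35 = 0.0238
common cold: 0.3 × 0.15 × (1−0.55) × 0.65 = 0.0131625
Highest score → allergy.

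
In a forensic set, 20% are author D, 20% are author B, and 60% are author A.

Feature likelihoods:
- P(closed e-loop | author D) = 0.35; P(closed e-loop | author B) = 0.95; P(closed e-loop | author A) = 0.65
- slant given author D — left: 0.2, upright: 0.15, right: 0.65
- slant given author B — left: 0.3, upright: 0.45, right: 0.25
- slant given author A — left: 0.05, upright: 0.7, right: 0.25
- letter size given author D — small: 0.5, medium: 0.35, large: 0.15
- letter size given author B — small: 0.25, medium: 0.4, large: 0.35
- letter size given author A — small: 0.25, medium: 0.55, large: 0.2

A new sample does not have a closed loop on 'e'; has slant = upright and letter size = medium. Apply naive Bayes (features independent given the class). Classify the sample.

author A

author D: 0.2 × (1−0.35) × 0.15 × 0.35 = 0.006825
author B: 0.2 × (1−0.95) × 0.45 × 0.4 = 0.0018
author A: 0.6 × (1−0.65) × 0.7 × 0.55 = 0.08085
Highest score → author A.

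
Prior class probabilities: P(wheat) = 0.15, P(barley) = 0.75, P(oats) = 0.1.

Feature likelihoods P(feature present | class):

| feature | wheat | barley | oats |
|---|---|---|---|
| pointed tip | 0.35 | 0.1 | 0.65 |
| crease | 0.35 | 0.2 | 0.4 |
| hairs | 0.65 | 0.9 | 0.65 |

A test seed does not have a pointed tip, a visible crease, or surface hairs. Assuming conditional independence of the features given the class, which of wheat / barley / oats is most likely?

wheat: 0.15 × (1−0.35) × (1−0.35) × (1−0.65) = 0.02218125
barley: 0.75 × (1−0.1) × (1−0.2) × (1−0.9) = 0.054
oats: 0.1 × (1−0.65) × (1−0.4) × (1−0.65) = 0.00735
Highest score → barley.

barley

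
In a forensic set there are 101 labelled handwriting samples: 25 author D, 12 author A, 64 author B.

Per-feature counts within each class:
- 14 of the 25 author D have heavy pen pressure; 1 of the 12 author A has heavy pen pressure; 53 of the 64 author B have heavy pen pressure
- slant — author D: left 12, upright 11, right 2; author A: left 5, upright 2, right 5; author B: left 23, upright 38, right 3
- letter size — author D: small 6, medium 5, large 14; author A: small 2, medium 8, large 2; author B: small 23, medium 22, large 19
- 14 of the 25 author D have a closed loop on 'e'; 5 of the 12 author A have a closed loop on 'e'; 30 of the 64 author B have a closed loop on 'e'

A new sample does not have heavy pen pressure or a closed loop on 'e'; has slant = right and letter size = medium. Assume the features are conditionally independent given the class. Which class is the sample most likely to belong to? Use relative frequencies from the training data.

author A

author D: (25/101) × (11/25) × (2/25) × (5/25) × (11/25) ≈ 0.000766733
author A: (12/101) × (11/12) × (5/12) × (8/12) × (7/12) ≈ 0.0176476
author B: (64/101) × (11/64) × (3/64) × (22/64) × (34/64) ≈ 0.000932297
Highest score → author A.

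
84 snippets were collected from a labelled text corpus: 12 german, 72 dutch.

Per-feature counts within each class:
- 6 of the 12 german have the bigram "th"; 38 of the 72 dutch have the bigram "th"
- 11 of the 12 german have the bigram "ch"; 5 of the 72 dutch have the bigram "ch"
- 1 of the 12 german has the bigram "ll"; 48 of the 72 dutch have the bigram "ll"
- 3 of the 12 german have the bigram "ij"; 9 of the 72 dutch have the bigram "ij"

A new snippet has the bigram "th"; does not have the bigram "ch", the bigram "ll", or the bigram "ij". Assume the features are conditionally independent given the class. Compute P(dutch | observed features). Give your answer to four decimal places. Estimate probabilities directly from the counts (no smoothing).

german: (12/84) × (6/12) × (1/12) × (11/12) × (9/12) ≈ 0.00409226
dutch: (72/84) × (38/72) × (67/72) × (24/72) × (63/72) ≈ 0.122782
P(dutch | x) = 0.122782 / 0.12687426 ≈ 0.9677

0.9677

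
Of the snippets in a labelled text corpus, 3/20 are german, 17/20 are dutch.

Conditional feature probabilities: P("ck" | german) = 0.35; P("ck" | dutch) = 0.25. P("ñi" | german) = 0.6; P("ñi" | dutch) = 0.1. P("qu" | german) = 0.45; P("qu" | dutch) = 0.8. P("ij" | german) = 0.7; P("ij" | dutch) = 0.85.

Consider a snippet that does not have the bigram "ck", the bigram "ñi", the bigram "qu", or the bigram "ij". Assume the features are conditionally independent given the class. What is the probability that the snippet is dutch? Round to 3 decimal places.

german: 0.15 × (1−0.35) × (1−0.6) × (1−0.45) × (1−0.7) = 0.006435
dutch: 0.85 × (1−0.25) × (1−0.1) × (1−0.8) × (1−0.85) = 0.0172125
P(dutch | x) = 0.0172125 / 0.0236475 ≈ 0.728

0.728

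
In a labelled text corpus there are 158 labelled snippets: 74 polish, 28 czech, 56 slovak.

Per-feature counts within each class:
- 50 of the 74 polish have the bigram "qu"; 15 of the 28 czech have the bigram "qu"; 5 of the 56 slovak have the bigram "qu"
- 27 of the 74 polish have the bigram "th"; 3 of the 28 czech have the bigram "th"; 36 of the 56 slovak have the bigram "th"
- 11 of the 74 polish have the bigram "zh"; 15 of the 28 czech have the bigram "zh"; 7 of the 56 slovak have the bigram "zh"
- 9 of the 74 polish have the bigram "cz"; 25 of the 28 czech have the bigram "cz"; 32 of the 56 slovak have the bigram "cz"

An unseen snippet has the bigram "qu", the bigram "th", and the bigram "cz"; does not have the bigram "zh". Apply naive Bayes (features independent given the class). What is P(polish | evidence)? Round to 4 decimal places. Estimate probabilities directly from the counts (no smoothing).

polish: (74/158) × (50/74) × (27/74) × (63/74) × (9/74) ≈ 0.0119554
czech: (28/158) × (15/28) × (3/28) × (13/28) × (25/28) ≈ 0.00421662
slovak: (56/158) × (5/56) × (36/56) × (49/56) × (32/56) ≈ 0.0101718
P(polish | x) = 0.0119554 / 0.02634382 ≈ 0.4538

0.4538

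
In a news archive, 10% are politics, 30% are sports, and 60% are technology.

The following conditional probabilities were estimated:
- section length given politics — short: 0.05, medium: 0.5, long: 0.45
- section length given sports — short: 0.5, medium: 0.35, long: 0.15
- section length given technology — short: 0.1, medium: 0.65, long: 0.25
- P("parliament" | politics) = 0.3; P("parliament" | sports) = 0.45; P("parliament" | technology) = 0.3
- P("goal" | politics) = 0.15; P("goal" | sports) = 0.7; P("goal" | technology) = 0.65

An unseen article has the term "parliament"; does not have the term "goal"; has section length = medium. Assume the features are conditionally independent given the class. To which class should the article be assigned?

technology

politics: 0.1 × 0.5 × 0.3 × (1−0.15) = 0.01275
sports: 0.3 × 0.35 × 0.45 × (1−0.7) = 0.014175
technology: 0.6 × 0.65 × 0.3 × (1−0.65) = 0.04095
Highest score → technology.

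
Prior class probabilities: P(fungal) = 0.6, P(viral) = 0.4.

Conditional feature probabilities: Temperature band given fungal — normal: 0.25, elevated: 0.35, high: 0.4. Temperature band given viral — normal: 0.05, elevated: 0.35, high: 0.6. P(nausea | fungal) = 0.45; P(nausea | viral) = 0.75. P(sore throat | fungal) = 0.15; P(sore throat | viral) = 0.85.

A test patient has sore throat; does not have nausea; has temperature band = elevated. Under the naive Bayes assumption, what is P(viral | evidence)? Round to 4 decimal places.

0.6320

fungal: 0.6 × 0.35 × (1−0.45) × 0.15 = 0.017325
viral: 0.4 × 0.35 × (1−0.75) × 0.85 = 0.02975
P(viral | x) = 0.02975 / 0.047075 ≈ 0.6320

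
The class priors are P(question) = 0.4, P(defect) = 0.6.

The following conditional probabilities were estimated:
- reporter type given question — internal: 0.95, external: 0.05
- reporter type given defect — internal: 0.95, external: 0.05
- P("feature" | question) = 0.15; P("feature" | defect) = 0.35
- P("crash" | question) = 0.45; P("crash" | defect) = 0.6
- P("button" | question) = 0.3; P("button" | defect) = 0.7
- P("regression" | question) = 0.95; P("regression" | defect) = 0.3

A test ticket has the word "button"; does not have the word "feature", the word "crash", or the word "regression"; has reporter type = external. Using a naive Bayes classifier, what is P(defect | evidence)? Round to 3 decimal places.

question: 0.4 × 0.05 × (1−0.15) × (1−0.45) × 0.3 × (1−0.95) = 0.00014025
defect: 0.6 × 0.05 × (1−0.35) × (1−0.6) × 0.7 × (1−0.3) = 0.003822
P(defect | x) = 0.003822 / 0.00396225 ≈ 0.965

0.965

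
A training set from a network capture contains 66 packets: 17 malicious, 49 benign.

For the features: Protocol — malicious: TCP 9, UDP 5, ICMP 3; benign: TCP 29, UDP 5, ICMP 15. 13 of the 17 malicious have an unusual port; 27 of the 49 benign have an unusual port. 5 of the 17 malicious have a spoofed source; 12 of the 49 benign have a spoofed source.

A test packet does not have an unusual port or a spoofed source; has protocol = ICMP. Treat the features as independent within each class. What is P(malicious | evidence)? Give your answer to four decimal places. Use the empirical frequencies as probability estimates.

0.0892

malicious: (17/66) × (3/17) × (4/17) × (12/17) ≈ 0.00754954
benign: (49/66) × (15/49) × (22/49) × (37/49) ≈ 0.0770512
P(malicious | x) = 0.00754954 / 0.08460074 ≈ 0.0892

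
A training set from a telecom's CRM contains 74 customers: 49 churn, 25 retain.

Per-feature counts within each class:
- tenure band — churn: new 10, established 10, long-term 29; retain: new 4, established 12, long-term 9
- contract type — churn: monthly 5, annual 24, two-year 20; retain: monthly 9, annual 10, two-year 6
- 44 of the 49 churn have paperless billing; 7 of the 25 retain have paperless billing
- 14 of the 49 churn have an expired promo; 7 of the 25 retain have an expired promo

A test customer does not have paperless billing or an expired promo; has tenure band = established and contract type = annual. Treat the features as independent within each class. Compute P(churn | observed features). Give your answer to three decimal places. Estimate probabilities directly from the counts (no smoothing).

0.125

churn: (49/74) × (10/49) × (24/49) × (5/49) × (35/49) ≈ 0.00482424
retain: (25/74) × (12/25) × (10/25) × (18/25) × (18/25) ≈ 0.0336259
P(churn | x) = 0.00482424 / 0.03845014 ≈ 0.125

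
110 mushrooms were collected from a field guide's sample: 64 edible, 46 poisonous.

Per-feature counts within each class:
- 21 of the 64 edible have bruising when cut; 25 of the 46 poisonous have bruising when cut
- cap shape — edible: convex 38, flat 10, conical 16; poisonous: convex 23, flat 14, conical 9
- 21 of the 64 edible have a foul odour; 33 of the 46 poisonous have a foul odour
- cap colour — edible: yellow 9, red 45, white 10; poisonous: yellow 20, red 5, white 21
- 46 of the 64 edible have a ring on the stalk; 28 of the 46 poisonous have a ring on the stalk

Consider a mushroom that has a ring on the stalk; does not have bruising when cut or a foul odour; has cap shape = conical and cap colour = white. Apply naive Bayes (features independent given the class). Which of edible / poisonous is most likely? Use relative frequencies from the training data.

edible: (64/110) × (43/64) × (16/64) × (43/64) × (10/64) × (46/64) ≈ 0.00737398
poisonous: (46/110) × (21/46) × (9/46) × (13/46) × (21/46) × (28/46) ≈ 0.00293331
Highest score → edible.

edible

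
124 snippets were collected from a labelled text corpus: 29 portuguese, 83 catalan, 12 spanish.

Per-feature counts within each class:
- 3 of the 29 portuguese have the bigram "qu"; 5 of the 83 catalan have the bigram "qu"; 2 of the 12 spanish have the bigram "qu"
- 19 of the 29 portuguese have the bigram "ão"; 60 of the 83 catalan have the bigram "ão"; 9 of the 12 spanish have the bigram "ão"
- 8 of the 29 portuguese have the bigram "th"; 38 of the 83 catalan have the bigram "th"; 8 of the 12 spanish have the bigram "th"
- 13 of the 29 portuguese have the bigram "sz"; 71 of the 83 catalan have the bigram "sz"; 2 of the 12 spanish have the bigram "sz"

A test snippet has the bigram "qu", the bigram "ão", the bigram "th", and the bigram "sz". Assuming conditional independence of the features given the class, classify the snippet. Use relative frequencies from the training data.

portuguese: (29/124) × (3/29) × (19/29) × (8/29) × (13/29) ≈ 0.00196016
catalan: (83/124) × (5/83) × (60/83) × (38/83) × (71/83) ≈ 0.0114158
spanish: (12/124) × (2/12) × (9/12) × (8/12) × (2/12) ≈ 0.00134409
Highest score → catalan.

catalan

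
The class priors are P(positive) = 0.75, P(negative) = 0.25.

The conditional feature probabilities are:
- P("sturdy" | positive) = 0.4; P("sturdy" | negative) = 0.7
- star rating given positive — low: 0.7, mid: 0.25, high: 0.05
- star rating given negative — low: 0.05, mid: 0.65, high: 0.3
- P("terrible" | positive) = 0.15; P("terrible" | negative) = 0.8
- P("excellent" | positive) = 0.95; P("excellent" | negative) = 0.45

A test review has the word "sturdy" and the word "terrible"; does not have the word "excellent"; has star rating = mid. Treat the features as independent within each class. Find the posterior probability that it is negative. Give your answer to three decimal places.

0.989

positive: 0.75 × 0.4 × 0.25 × 0.15 × (1−0.95) = 0.0005625
negative: 0.25 × 0.7 × 0.65 × 0.8 × (1−0.45) = 0.05005
P(negative | x) = 0.05005 / 0.0506125 ≈ 0.989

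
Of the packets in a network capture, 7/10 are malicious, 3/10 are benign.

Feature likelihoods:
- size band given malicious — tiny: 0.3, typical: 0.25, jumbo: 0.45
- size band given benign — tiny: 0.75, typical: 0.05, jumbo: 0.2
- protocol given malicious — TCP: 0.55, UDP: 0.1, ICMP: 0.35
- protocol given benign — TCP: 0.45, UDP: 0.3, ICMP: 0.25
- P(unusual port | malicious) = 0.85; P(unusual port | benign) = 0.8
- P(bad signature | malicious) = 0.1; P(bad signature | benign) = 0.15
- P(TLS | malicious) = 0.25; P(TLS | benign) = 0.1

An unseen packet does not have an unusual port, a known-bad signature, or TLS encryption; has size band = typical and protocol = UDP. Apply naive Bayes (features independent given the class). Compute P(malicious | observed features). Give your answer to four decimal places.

0.7202

malicious: 0.7 × 0.25 × 0.1 × (1−0.85) × (1−0.1) × (1−0.25) = 0.001771875
benign: 0.3 × 0.05 × 0.3 × (1−0.8) × (1−0.15) × (1−0.1) = 0.0006885
P(malicious | x) = 0.001771875 / 0.002460375 ≈ 0.7202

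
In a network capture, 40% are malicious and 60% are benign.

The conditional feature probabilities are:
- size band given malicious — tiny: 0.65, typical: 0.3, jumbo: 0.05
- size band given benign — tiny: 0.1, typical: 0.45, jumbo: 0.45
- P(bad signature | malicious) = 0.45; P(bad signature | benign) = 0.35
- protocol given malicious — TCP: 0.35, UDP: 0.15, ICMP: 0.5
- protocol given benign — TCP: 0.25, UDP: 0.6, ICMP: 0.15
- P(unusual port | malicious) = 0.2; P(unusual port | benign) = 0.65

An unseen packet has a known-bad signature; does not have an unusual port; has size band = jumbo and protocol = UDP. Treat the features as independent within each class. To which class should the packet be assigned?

malicious: 0.4 × 0.05 × 0.45 × 0.15 × (1−0.2) = 0.00108
benign: 0.6 × 0.45 × 0.35 × 0.6 × (1−0.65) = 0.019845
Highest score → benign.

benign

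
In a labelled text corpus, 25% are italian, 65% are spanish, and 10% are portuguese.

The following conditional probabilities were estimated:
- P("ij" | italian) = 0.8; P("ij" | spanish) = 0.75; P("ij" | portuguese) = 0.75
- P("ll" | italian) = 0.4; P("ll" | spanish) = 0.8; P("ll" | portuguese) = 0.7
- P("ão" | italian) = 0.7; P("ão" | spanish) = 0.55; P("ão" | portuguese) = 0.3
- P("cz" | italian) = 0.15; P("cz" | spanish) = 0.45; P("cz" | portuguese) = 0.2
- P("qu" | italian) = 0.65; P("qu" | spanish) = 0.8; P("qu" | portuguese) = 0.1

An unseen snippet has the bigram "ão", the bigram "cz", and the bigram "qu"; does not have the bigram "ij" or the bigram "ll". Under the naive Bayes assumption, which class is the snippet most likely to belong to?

italian: 0.25 × (1−0.8) × (1−0.4) × 0.7 × 0.15 × 0.65 = 0.0020475
spanish: 0.65 × (1−0.75) × (1−0.8) × 0.55 × 0.45 × 0.8 = 0.006435
portuguese: 0.1 × (1−0.75) × (1−0.7) × 0.3 × 0.2 × 0.1 = 0.000045
Highest score → spanish.

spanish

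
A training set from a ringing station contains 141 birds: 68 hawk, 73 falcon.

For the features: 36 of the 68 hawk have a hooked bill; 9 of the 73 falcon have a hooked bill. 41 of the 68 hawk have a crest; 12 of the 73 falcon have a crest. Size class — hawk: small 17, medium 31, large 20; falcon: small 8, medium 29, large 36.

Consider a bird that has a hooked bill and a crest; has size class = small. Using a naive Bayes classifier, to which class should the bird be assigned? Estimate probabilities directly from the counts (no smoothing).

hawk: (68/141) × (36/68) × (41/68) × (17/68) ≈ 0.0384856
falcon: (73/141) × (9/73) × (12/73) × (8/73) ≈ 0.00114987
Highest score → hawk.

hawk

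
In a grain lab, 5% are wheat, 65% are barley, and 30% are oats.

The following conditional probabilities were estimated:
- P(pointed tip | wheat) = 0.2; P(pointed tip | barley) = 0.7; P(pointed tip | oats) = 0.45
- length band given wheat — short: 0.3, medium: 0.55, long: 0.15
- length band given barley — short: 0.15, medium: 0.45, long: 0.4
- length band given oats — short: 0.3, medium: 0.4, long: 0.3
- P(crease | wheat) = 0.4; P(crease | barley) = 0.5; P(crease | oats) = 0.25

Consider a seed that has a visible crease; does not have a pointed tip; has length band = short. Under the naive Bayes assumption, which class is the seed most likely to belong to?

wheat: 0.05 × (1−0.2) × 0.3 × 0.4 = 0.0048
barley: 0.65 × (1−0.7) × 0.15 × 0.5 = 0.014625
oats: 0.3 × (1−0.45) × 0.3 × 0.25 = 0.012375
Highest score → barley.

barley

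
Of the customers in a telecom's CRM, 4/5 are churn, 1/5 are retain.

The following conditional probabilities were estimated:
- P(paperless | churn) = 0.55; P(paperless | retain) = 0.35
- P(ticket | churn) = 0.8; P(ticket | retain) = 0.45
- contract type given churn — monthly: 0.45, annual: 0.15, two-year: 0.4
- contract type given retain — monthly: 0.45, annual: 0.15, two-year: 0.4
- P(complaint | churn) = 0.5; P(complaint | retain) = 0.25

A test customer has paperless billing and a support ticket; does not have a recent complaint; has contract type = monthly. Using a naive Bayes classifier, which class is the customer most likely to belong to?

churn

churn: 0.8 × 0.55 × 0.8 × 0.45 × (1−0.5) = 0.0792
retain: 0.2 × 0.35 × 0.45 × 0.45 × (1−0.25) = 0.01063125
Highest score → churn.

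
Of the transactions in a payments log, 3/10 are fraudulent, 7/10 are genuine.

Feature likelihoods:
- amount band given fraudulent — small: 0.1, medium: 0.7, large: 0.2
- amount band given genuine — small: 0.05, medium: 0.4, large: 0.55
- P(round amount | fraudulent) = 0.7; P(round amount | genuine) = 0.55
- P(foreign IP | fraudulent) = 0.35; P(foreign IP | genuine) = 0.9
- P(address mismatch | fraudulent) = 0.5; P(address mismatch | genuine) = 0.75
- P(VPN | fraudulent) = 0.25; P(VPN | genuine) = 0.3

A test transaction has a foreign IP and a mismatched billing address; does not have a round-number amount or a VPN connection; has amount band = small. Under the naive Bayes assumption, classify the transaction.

fraudulent: 0.3 × 0.1 × (1−0.7) × 0.35 × 0.5 × (1−0.25) = 0.00118125
genuine: 0.7 × 0.05 × (1−0.55) × 0.9 × 0.75 × (1−0.3) = 0.007441875
Highest score → genuine.

genuine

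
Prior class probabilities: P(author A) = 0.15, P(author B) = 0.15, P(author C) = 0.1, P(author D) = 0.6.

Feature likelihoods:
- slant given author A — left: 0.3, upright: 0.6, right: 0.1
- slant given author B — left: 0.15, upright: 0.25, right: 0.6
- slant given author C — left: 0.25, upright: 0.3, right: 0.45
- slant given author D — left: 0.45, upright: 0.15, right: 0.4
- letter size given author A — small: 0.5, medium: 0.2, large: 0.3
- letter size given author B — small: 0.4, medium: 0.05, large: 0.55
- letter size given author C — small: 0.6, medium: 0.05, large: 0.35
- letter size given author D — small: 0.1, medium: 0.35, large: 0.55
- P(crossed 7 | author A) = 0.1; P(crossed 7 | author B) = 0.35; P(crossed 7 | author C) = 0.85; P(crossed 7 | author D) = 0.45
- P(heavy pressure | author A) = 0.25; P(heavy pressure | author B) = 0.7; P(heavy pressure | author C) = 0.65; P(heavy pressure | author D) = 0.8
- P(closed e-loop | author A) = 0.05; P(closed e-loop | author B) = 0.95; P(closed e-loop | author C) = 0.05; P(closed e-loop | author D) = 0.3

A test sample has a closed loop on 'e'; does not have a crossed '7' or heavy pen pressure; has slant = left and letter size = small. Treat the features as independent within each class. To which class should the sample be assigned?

author B

author A: 0.15 × 0.3 × 0.5 × (1−0.1) × (1−0.25) × 0.05 = 0.000759375
author B: 0.15 × 0.15 × 0.4 × (1−0.35) × (1−0.7) × 0.95 = 0.00166725
author C: 0.1 × 0.25 × 0.6 × (1−0.85) × (1−0.65) × 0.05 = 0.000039375
author D: 0.6 × 0.45 × 0.1 × (1−0.45) × (1−0.8) × 0.3 = 0.000891
Highest score → author B.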